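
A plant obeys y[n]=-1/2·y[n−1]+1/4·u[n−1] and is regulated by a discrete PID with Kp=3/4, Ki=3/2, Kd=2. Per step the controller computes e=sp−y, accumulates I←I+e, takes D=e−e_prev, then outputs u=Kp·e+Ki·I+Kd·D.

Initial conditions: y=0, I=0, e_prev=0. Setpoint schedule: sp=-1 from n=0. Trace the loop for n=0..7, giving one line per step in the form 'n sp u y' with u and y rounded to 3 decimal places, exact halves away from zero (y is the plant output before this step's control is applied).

0 -1 -4.250 0.000
1 -1 0.766 -1.063
2 -1 -8.853 0.723
3 -1 6.147 -2.574
4 -1 -21.029 2.824
5 -1 24.377 -6.669
6 -1 -54.522 9.429
7 -1 80.070 -18.345

(exact arithmetic carried between steps; '≈' marks a value shown rounded to 6 d.p. or computed from one; I and e_prev carry over from the previous line; the table rounds u and y to 3 d.p., halves away from zero)
n=0: y=0, sp=-1, e=sp−y=-1; I=-1, D=e−e_prev=-1; u=3/4·(-1)+3/2·(-1)+2·(-1)=-4.25; next y=-1/2·0+1/4·(-4.25)=-1.0625
n=1: y=-1.0625, sp=-1, e=sp−y=0.0625; I=-0.9375, D=e−e_prev=1.0625; u=3/4·0.0625+3/2·(-0.9375)+2·1.0625=0.765625; next y=-1/2·(-1.0625)+1/4·0.765625≈0.722656
n=2: y≈0.722656, sp=-1, e=sp−y≈-1.722656; I≈-2.660156, D=e−e_prev≈-1.785156; u=3/4·(-1.722656)+3/2·(-2.660156)+2·(-1.785156)≈-8.852539; next y=-1/2·0.722656+1/4·(-8.852539)≈-2.574463
n=3: y≈-2.574463, sp=-1, e=sp−y≈1.574463; I≈-1.085693, D=e−e_prev≈3.297119; u=3/4·1.574463+3/2·(-1.085693)+2·3.297119≈6.146545; next y=-1/2·(-2.574463)+1/4·6.146545≈2.823868
n=4: y≈2.823868, sp=-1, e=sp−y≈-3.823868; I≈-4.909561, D=e−e_prev≈-5.398331; u=3/4·(-3.823868)+3/2·(-4.909561)+2·(-5.398331)≈-21.028904; next y=-1/2·2.823868+1/4·(-21.028904)≈-6.669160
n=5: y≈-6.669160, sp=-1, e=sp−y≈5.669160; I≈0.759599, D=e−e_prev≈9.493028; u=3/4·5.669160+3/2·0.759599+2·9.493028≈24.377323; next y=-1/2·(-6.669160)+1/4·24.377323≈9.428911
n=6: y≈9.428911, sp=-1, e=sp−y≈-10.428911; I≈-9.669312, D=e−e_prev≈-16.098071; u=3/4·(-10.428911)+3/2·(-9.669312)+2·(-16.098071)≈-54.521793; next y=-1/2·9.428911+1/4·(-54.521793)≈-18.344904
n=7: y≈-18.344904, sp=-1, e=sp−y≈17.344904; I≈7.675591, D=e−e_prev≈27.773814; u=3/4·17.344904+3/2·7.675591+2·27.773814≈80.069694; next y=-1/2·(-18.344904)+1/4·80.069694≈29.189875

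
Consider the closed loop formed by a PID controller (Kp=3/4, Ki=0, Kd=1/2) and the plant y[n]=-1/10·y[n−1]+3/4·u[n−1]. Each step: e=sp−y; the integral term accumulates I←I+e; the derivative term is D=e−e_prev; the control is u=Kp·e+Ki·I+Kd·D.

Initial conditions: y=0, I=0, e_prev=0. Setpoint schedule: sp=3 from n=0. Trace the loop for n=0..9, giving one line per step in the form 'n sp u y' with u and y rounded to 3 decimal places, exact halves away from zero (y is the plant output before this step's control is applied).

(exact arithmetic carried between steps; '≈' marks a value shown rounded to 6 d.p. or computed from one; I and e_prev carry over from the previous line; the table rounds u and y to 3 d.p., halves away from zero)
n=0: y=0, sp=3, e=sp−y=3; I=3, D=e−e_prev=3; u=3/4·3+0·3+1/2·3=3.75; next y=-1/10·0+3/4·3.75=2.8125
n=1: y=2.8125, sp=3, e=sp−y=0.1875; I=3.1875, D=e−e_prev=-2.8125; u=3/4·0.1875+0·3.1875+1/2·(-2.8125)=-1.265625; next y=-1/10·2.8125+3/4·(-1.265625)≈-1.230469
n=2: y≈-1.230469, sp=3, e=sp−y≈4.230469; I≈7.417969, D=e−e_prev≈4.042969; u=3/4·4.230469+0·7.417969+1/2·4.042969≈5.194336; next y=-1/10·(-1.230469)+3/4·5.194336≈4.018799
n=3: y≈4.018799, sp=3, e=sp−y≈-1.018799; I≈6.399170, D=e−e_prev≈-5.249268; u=3/4·(-1.018799)+0·6.399170+1/2·(-5.249268)≈-3.388733; next y=-1/10·4.018799+3/4·(-3.388733)≈-2.943430
n=4: y≈-2.943430, sp=3, e=sp−y≈5.943430; I≈12.342599, D=e−e_prev≈6.962228; u=3/4·5.943430+0·12.342599+1/2·6.962228≈7.938686; next y=-1/10·(-2.943430)+3/4·7.938686≈6.248358
n=5: y≈6.248358, sp=3, e=sp−y≈-3.248358; I≈9.094242, D=e−e_prev≈-9.191787; u=3/4·(-3.248358)+0·9.094242+1/2·(-9.191787)≈-7.032162; next y=-1/10·6.248358+3/4·(-7.032162)≈-5.898957
n=6: y≈-5.898957, sp=3, e=sp−y≈8.898957; I≈17.993199, D=e−e_prev≈12.147315; u=3/4·8.898957+0·17.993199+1/2·12.147315≈12.747875; next y=-1/10·(-5.898957)+3/4·12.747875≈10.150802
n=7: y≈10.150802, sp=3, e=sp−y≈-7.150802; I≈10.842397, D=e−e_prev≈-16.049760; u=3/4·(-7.150802)+0·10.842397+1/2·(-16.049760)≈-13.387981; next y=-1/10·10.150802+3/4·(-13.387981)≈-11.056066
n=8: y≈-11.056066, sp=3, e=sp−y≈14.056066; I≈24.898463, D=e−e_prev≈21.206869; u=3/4·14.056066+0·24.898463+1/2·21.206869≈21.145484; next y=-1/10·(-11.056066)+3/4·21.145484≈16.964720
n=9: y≈16.964720, sp=3, e=sp−y≈-13.964720; I≈10.933743, D=e−e_prev≈-28.020786; u=3/4·(-13.964720)+0·10.933743+1/2·(-28.020786)≈-24.483933; next y=-1/10·16.964720+3/4·(-24.483933)≈-20.059422

0 3 3.750 0.000
1 3 -1.266 2.813
2 3 5.194 -1.230
3 3 -3.389 4.019
4 3 7.939 -2.943
5 3 -7.032 6.248
6 3 12.748 -5.899
7 3 -13.388 10.151
8 3 21.145 -11.056
9 3 -24.484 16.965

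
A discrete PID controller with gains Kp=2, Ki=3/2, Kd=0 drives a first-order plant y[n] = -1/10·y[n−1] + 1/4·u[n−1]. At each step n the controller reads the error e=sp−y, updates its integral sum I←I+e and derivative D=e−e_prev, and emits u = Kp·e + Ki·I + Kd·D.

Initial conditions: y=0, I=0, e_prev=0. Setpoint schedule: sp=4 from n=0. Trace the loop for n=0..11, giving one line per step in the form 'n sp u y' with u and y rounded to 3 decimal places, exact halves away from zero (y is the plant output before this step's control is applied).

(exact arithmetic carried between steps; '≈' marks a value shown rounded to 6 d.p. or computed from one; I and e_prev carry over from the previous line; the table rounds u and y to 3 d.p., halves away from zero)
n=0: y=0, sp=4, e=sp−y=4; I=4, D=e−e_prev=4; u=2·4+3/2·4+0·4=14; next y=-1/10·0+1/4·14=3.5
n=1: y=3.5, sp=4, e=sp−y=0.5; I=4.5, D=e−e_prev=-3.5; u=2·0.5+3/2·4.5+0·(-3.5)=7.75; next y=-1/10·3.5+1/4·7.75=1.5875
n=2: y=1.5875, sp=4, e=sp−y=2.4125; I=6.9125, D=e−e_prev=1.9125; u=2·2.4125+3/2·6.9125+0·1.9125=15.19375; next y=-1/10·1.5875+1/4·15.19375≈3.639688
n=3: y≈3.639688, sp=4, e=sp−y≈0.360313; I≈7.272813, D=e−e_prev≈-2.052188; u=2·0.360313+3/2·7.272813+0·(-2.052188)≈11.629844; next y=-1/10·3.639688+1/4·11.629844≈2.543492
n=4: y≈2.543492, sp=4, e=sp−y≈1.456508; I≈8.729320, D=e−e_prev≈1.096195; u=2·1.456508+3/2·8.729320+0·1.096195≈16.006996; next y=-1/10·2.543492+1/4·16.006996≈3.747400
n=5: y≈3.747400, sp=4, e=sp−y≈0.252600; I≈8.981921, D=e−e_prev≈-1.203908; u=2·0.252600+3/2·8.981921+0·(-1.203908)≈13.978081; next y=-1/10·3.747400+1/4·13.978081≈3.119780
n=6: y≈3.119780, sp=4, e=sp−y≈0.880220; I≈9.862140, D=e−e_prev≈0.627619; u=2·0.880220+3/2·9.862140+0·0.627619≈16.553650; next y=-1/10·3.119780+1/4·16.553650≈3.826434
n=7: y≈3.826434, sp=4, e=sp−y≈0.173566; I≈10.035706, D=e−e_prev≈-0.706654; u=2·0.173566+3/2·10.035706+0·(-0.706654)≈15.400690; next y=-1/10·3.826434+1/4·15.400690≈3.467529
n=8: y≈3.467529, sp=4, e=sp−y≈0.532471; I≈10.568177, D=e−e_prev≈0.358905; u=2·0.532471+3/2·10.568177+0·0.358905≈16.917207; next y=-1/10·3.467529+1/4·16.917207≈3.882549
n=9: y≈3.882549, sp=4, e=sp−y≈0.117451; I≈10.685628, D=e−e_prev≈-0.415020; u=2·0.117451+3/2·10.685628+0·(-0.415020)≈16.263344; next y=-1/10·3.882549+1/4·16.263344≈3.677581
n=10: y≈3.677581, sp=4, e=sp−y≈0.322419; I≈11.008047, D=e−e_prev≈0.204968; u=2·0.322419+3/2·11.008047+0·0.204968≈17.156908; next y=-1/10·3.677581+1/4·17.156908≈3.921469
n=11: y≈3.921469, sp=4, e=sp−y≈0.078531; I≈11.086578, D=e−e_prev≈-0.243888; u=2·0.078531+3/2·11.086578+0·(-0.243888)≈16.786929; next y=-1/10·3.921469+1/4·16.786929≈3.804585

0 4 14.000 0.000
1 4 7.750 3.500
2 4 15.194 1.588
3 4 11.630 3.640
4 4 16.007 2.543
5 4 13.978 3.747
6 4 16.554 3.120
7 4 15.401 3.826
8 4 16.917 3.468
9 4 16.263 3.883
10 4 17.157 3.678
11 4 16.787 3.921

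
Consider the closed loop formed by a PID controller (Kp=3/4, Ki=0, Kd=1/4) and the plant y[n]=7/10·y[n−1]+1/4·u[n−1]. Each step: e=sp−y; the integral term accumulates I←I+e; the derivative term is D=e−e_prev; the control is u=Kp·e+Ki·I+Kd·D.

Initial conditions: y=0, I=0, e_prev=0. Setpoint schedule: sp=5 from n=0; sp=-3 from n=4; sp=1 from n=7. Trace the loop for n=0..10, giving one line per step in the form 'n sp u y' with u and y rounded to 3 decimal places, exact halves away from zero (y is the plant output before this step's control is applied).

(exact arithmetic carried between steps; '≈' marks a value shown rounded to 6 d.p. or computed from one; I and e_prev carry over from the previous line; the table rounds u and y to 3 d.p., halves away from zero)
n=0: y=0, sp=5, e=sp−y=5; I=5, D=e−e_prev=5; u=3/4·5+0·5+1/4·5=5; next y=7/10·0+1/4·5=1.25
n=1: y=1.25, sp=5, e=sp−y=3.75; I=8.75, D=e−e_prev=-1.25; u=3/4·3.75+0·8.75+1/4·(-1.25)=2.5; next y=7/10·1.25+1/4·2.5=1.5
n=2: y=1.5, sp=5, e=sp−y=3.5; I=12.25, D=e−e_prev=-0.25; u=3/4·3.5+0·12.25+1/4·(-0.25)=2.5625; next y=7/10·1.5+1/4·2.5625=1.690625
n=3: y=1.690625, sp=5, e=sp−y=3.309375; I=15.559375, D=e−e_prev=-0.190625; u=3/4·3.309375+0·15.559375+1/4·(-0.190625)=2.434375; next y=7/10·1.690625+1/4·2.434375≈1.792031
n=4: y≈1.792031, sp=-3, e=sp−y≈-4.792031; I≈10.767344, D=e−e_prev≈-8.101406; u=3/4·(-4.792031)+0·10.767344+1/4·(-8.101406)≈-5.619375; next y=7/10·1.792031+1/4·(-5.619375)≈-0.150422
n=5: y≈-0.150422, sp=-3, e=sp−y≈-2.849578; I≈7.917766, D=e−e_prev≈1.942453; u=3/4·(-2.849578)+0·7.917766+1/4·1.942453≈-1.651570; next y=7/10·(-0.150422)+1/4·(-1.651570)≈-0.518188
n=6: y≈-0.518188, sp=-3, e=sp−y≈-2.481812; I≈5.435954, D=e−e_prev≈0.367766; u=3/4·(-2.481812)+0·5.435954+1/4·0.367766≈-1.769418; next y=7/10·(-0.518188)+1/4·(-1.769418)≈-0.805086
n=7: y≈-0.805086, sp=1, e=sp−y≈1.805086; I≈7.241039, D=e−e_prev≈4.286898; u=3/4·1.805086+0·7.241039+1/4·4.286898≈2.425539; next y=7/10·(-0.805086)+1/4·2.425539≈0.042825
n=8: y≈0.042825, sp=1, e=sp−y≈0.957175; I≈8.198215, D=e−e_prev≈-0.847911; u=3/4·0.957175+0·8.198215+1/4·(-0.847911)≈0.505904; next y=7/10·0.042825+1/4·0.505904≈0.156453
n=9: y≈0.156453, sp=1, e=sp−y≈0.843547; I≈9.041762, D=e−e_prev≈-0.113629; u=3/4·0.843547+0·9.041762+1/4·(-0.113629)≈0.604253; next y=7/10·0.156453+1/4·0.604253≈0.260580
n=10: y≈0.260580, sp=1, e=sp−y≈0.739420; I≈9.781181, D=e−e_prev≈-0.104127; u=3/4·0.739420+0·9.781181+1/4·(-0.104127)≈0.528533; next y=7/10·0.260580+1/4·0.528533≈0.314540

0 5 5.000 0.000
1 5 2.500 1.250
2 5 2.563 1.500
3 5 2.434 1.691
4 -3 -5.619 1.792
5 -3 -1.652 -0.150
6 -3 -1.769 -0.518
7 1 2.426 -0.805
8 1 0.506 0.043
9 1 0.604 0.156
10 1 0.529 0.261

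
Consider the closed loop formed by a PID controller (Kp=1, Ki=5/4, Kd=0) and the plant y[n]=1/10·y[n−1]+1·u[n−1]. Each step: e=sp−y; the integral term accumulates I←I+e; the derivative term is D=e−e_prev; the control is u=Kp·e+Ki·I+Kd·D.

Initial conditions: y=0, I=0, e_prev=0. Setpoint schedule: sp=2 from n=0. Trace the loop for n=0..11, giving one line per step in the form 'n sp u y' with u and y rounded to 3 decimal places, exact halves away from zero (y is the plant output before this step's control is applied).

0 2 4.500 0.000
1 2 -3.125 4.500
2 2 9.894 -2.675
3 2 -11.940 9.626
4 2 24.886 -10.978
5 2 -37.115 23.788
6 2 67.329 -34.736
7 2 -108.582 63.856
8 2 187.716 -102.196
9 2 -311.347 177.496
10 2 529.243 -293.597
11 2 -886.592 499.883

(exact arithmetic carried between steps; '≈' marks a value shown rounded to 6 d.p. or computed from one; I and e_prev carry over from the previous line; the table rounds u and y to 3 d.p., halves away from zero)
n=0: y=0, sp=2, e=sp−y=2; I=2, D=e−e_prev=2; u=1·2+5/4·2+0·2=4.5; next y=1/10·0+1·4.5=4.5
n=1: y=4.5, sp=2, e=sp−y=-2.5; I=-0.5, D=e−e_prev=-4.5; u=1·(-2.5)+5/4·(-0.5)+0·(-4.5)=-3.125; next y=1/10·4.5+1·(-3.125)=-2.675
n=2: y=-2.675, sp=2, e=sp−y=4.675; I=4.175, D=e−e_prev=7.175; u=1·4.675+5/4·4.175+0·7.175=9.89375; next y=1/10·(-2.675)+1·9.89375=9.62625
n=3: y=9.62625, sp=2, e=sp−y=-7.62625; I=-3.45125, D=e−e_prev=-12.30125; u=1·(-7.62625)+5/4·(-3.45125)+0·(-12.30125)≈-11.940313; next y=1/10·9.62625+1·(-11.940313)≈-10.977688
n=4: y≈-10.977688, sp=2, e=sp−y≈12.977688; I≈9.526438, D=e−e_prev≈20.603938; u=1·12.977688+5/4·9.526438+0·20.603938≈24.885734; next y=1/10·(-10.977688)+1·24.885734≈23.787966
n=5: y≈23.787966, sp=2, e=sp−y≈-21.787966; I≈-12.261528, D=e−e_prev≈-34.765653; u=1·(-21.787966)+5/4·(-12.261528)+0·(-34.765653)≈-37.114876; next y=1/10·23.787966+1·(-37.114876)≈-34.736079
n=6: y≈-34.736079, sp=2, e=sp−y≈36.736079; I≈24.474551, D=e−e_prev≈58.524045; u=1·36.736079+5/4·24.474551+0·58.524045≈67.329268; next y=1/10·(-34.736079)+1·67.329268≈63.855660
n=7: y≈63.855660, sp=2, e=sp−y≈-61.855660; I≈-37.381109, D=e−e_prev≈-98.591739; u=1·(-61.855660)+5/4·(-37.381109)+0·(-98.591739)≈-108.582047; next y=1/10·63.855660+1·(-108.582047)≈-102.196480
n=8: y≈-102.196480, sp=2, e=sp−y≈104.196480; I≈66.815371, D=e−e_prev≈166.052141; u=1·104.196480+5/4·66.815371+0·166.052141≈187.715695; next y=1/10·(-102.196480)+1·187.715695≈177.496047
n=9: y≈177.496047, sp=2, e=sp−y≈-175.496047; I≈-108.680675, D=e−e_prev≈-279.692527; u=1·(-175.496047)+5/4·(-108.680675)+0·(-279.692527)≈-311.346891; next y=1/10·177.496047+1·(-311.346891)≈-293.597286
n=10: y≈-293.597286, sp=2, e=sp−y≈295.597286; I≈186.916611, D=e−e_prev≈471.093333; u=1·295.597286+5/4·186.916611+0·471.093333≈529.243050; next y=1/10·(-293.597286)+1·529.243050≈499.883321
n=11: y≈499.883321, sp=2, e=sp−y≈-497.883321; I≈-310.966710, D=e−e_prev≈-793.480607; u=1·(-497.883321)+5/4·(-310.966710)+0·(-793.480607)≈-886.591709; next y=1/10·499.883321+1·(-886.591709)≈-836.603377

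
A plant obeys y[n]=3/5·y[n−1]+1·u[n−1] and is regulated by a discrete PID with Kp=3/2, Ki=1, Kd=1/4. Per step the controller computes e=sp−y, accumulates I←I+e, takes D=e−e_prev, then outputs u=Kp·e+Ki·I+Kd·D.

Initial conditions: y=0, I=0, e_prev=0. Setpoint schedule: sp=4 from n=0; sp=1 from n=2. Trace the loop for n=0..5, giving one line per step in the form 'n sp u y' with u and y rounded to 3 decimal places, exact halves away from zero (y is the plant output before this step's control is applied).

(exact arithmetic carried between steps; '≈' marks a value shown rounded to 6 d.p. or computed from one; I and e_prev carry over from the previous line; the table rounds u and y to 3 d.p., halves away from zero)
n=0: y=0, sp=4, e=sp−y=4; I=4, D=e−e_prev=4; u=3/2·4+1·4+1/4·4=11; next y=3/5·0+1·11=11
n=1: y=11, sp=4, e=sp−y=-7; I=-3, D=e−e_prev=-11; u=3/2·(-7)+1·(-3)+1/4·(-11)=-16.25; next y=3/5·11+1·(-16.25)=-9.65
n=2: y=-9.65, sp=1, e=sp−y=10.65; I=7.65, D=e−e_prev=17.65; u=3/2·10.65+1·7.65+1/4·17.65=28.0375; next y=3/5·(-9.65)+1·28.0375=22.2475
n=3: y=22.2475, sp=1, e=sp−y=-21.2475; I=-13.5975, D=e−e_prev=-31.8975; u=3/2·(-21.2475)+1·(-13.5975)+1/4·(-31.8975)=-53.443125; next y=3/5·22.2475+1·(-53.443125)=-40.094625
n=4: y=-40.094625, sp=1, e=sp−y=41.094625; I=27.497125, D=e−e_prev=62.342125; u=3/2·41.094625+1·27.497125+1/4·62.342125≈104.724594; next y=3/5·(-40.094625)+1·104.724594≈80.667819
n=5: y≈80.667819, sp=1, e=sp−y≈-79.667819; I≈-52.170694, D=e−e_prev≈-120.762444; u=3/2·(-79.667819)+1·(-52.170694)+1/4·(-120.762444)≈-201.863033; next y=3/5·80.667819+1·(-201.863033)≈-153.462342

0 4 11.000 0.000
1 4 -16.250 11.000
2 1 28.038 -9.650
3 1 -53.443 22.248
4 1 104.725 -40.095
5 1 -201.863 80.668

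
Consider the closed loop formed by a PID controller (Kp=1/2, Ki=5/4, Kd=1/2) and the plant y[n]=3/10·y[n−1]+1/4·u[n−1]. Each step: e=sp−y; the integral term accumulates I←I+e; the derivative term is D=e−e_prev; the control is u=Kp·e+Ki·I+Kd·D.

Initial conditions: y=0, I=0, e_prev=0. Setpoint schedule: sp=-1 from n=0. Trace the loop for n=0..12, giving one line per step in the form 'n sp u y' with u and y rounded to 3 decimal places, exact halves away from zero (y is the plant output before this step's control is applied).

0 -1 -2.250 0.000
1 -1 -1.734 -0.563
2 -1 -2.473 -0.602
3 -1 -2.548 -0.799
4 -1 -2.722 -0.877
5 -1 -2.765 -0.944
6 -1 -2.800 -0.974
7 -1 -2.807 -0.992
8 -1 -2.809 -0.999
9 -1 -2.808 -1.002
10 -1 -2.805 -1.003
11 -1 -2.803 -1.002
12 -1 -2.802 -1.001

(exact arithmetic carried between steps; '≈' marks a value shown rounded to 6 d.p. or computed from one; I and e_prev carry over from the previous line; the table rounds u and y to 3 d.p., halves away from zero)
n=0: y=0, sp=-1, e=sp−y=-1; I=-1, D=e−e_prev=-1; u=1/2·(-1)+5/4·(-1)+1/2·(-1)=-2.25; next y=3/10·0+1/4·(-2.25)=-0.5625
n=1: y=-0.5625, sp=-1, e=sp−y=-0.4375; I=-1.4375, D=e−e_prev=0.5625; u=1/2·(-0.4375)+5/4·(-1.4375)+1/2·0.5625=-1.734375; next y=3/10·(-0.5625)+1/4·(-1.734375)≈-0.602344
n=2: y≈-0.602344, sp=-1, e=sp−y≈-0.397656; I≈-1.835156, D=e−e_prev≈0.039844; u=1/2·(-0.397656)+5/4·(-1.835156)+1/2·0.039844≈-2.472852; next y=3/10·(-0.602344)+1/4·(-2.472852)≈-0.798916
n=3: y≈-0.798916, sp=-1, e=sp−y≈-0.201084; I≈-2.036240, D=e−e_prev≈0.196572; u=1/2·(-0.201084)+5/4·(-2.036240)+1/2·0.196572≈-2.547556; next y=3/10·(-0.798916)+1/4·(-2.547556)≈-0.876564
n=4: y≈-0.876564, sp=-1, e=sp−y≈-0.123436; I≈-2.159676, D=e−e_prev≈0.077648; u=1/2·(-0.123436)+5/4·(-2.159676)+1/2·0.077648≈-2.722490; next y=3/10·(-0.876564)+1/4·(-2.722490)≈-0.943592
n=5: y≈-0.943592, sp=-1, e=sp−y≈-0.056408; I≈-2.216085, D=e−e_prev≈0.067028; u=1/2·(-0.056408)+5/4·(-2.216085)+1/2·0.067028≈-2.764796; next y=3/10·(-0.943592)+1/4·(-2.764796)≈-0.974277
n=6: y≈-0.974277, sp=-1, e=sp−y≈-0.025723; I≈-2.241808, D=e−e_prev≈0.030685; u=1/2·(-0.025723)+5/4·(-2.241808)+1/2·0.030685≈-2.799780; next y=3/10·(-0.974277)+1/4·(-2.799780)≈-0.992228
n=7: y≈-0.992228, sp=-1, e=sp−y≈-0.007772; I≈-2.249580, D=e−e_prev≈0.017951; u=1/2·(-0.007772)+5/4·(-2.249580)+1/2·0.017951≈-2.806886; next y=3/10·(-0.992228)+1/4·(-2.806886)≈-0.999390
n=8: y≈-0.999390, sp=-1, e=sp−y≈-0.000610; I≈-2.250191, D=e−e_prev≈0.007162; u=1/2·(-0.000610)+5/4·(-2.250191)+1/2·0.007162≈-2.809462; next y=3/10·(-0.999390)+1/4·(-2.809462)≈-1.002183
n=9: y≈-1.002183, sp=-1, e=sp−y≈0.002183; I≈-2.248008, D=e−e_prev≈0.002793; u=1/2·0.002183+5/4·(-2.248008)+1/2·0.002793≈-2.807522; next y=3/10·(-1.002183)+1/4·(-2.807522)≈-1.002535
n=10: y≈-1.002535, sp=-1, e=sp−y≈0.002535; I≈-2.245473, D=e−e_prev≈0.000353; u=1/2·0.002535+5/4·(-2.245473)+1/2·0.000353≈-2.805397; next y=3/10·(-1.002535)+1/4·(-2.805397)≈-1.002110
n=11: y≈-1.002110, sp=-1, e=sp−y≈0.002110; I≈-2.243363, D=e−e_prev≈-0.000426; u=1/2·0.002110+5/4·(-2.243363)+1/2·(-0.000426)≈-2.803361; next y=3/10·(-1.002110)+1/4·(-2.803361)≈-1.001473
n=12: y≈-1.001473, sp=-1, e=sp−y≈0.001473; I≈-2.241890, D=e−e_prev≈-0.000636; u=1/2·0.001473+5/4·(-2.241890)+1/2·(-0.000636)≈-2.801944; next y=3/10·(-1.001473)+1/4·(-2.801944)≈-1.000928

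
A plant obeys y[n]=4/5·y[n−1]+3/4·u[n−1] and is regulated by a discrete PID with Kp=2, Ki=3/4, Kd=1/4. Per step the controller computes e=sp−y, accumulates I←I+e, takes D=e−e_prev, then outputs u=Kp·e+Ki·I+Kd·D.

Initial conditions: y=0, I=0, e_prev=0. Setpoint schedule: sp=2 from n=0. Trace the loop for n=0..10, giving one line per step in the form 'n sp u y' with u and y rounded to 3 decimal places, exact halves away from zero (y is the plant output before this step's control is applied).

(exact arithmetic carried between steps; '≈' marks a value shown rounded to 6 d.p. or computed from one; I and e_prev carry over from the previous line; the table rounds u and y to 3 d.p., halves away from zero)
n=0: y=0, sp=2, e=sp−y=2; I=2, D=e−e_prev=2; u=2·2+3/4·2+1/4·2=6; next y=4/5·0+3/4·6=4.5
n=1: y=4.5, sp=2, e=sp−y=-2.5; I=-0.5, D=e−e_prev=-4.5; u=2·(-2.5)+3/4·(-0.5)+1/4·(-4.5)=-6.5; next y=4/5·4.5+3/4·(-6.5)=-1.275
n=2: y=-1.275, sp=2, e=sp−y=3.275; I=2.775, D=e−e_prev=5.775; u=2·3.275+3/4·2.775+1/4·5.775=10.075; next y=4/5·(-1.275)+3/4·10.075=6.53625
n=3: y=6.53625, sp=2, e=sp−y=-4.53625; I=-1.76125, D=e−e_prev=-7.81125; u=2·(-4.53625)+3/4·(-1.76125)+1/4·(-7.81125)=-12.34625; next y=4/5·6.53625+3/4·(-12.34625)≈-4.030688
n=4: y≈-4.030688, sp=2, e=sp−y≈6.030688; I≈4.269438, D=e−e_prev≈10.566938; u=2·6.030688+3/4·4.269438+1/4·10.566938≈17.905188; next y=4/5·(-4.030688)+3/4·17.905188≈10.204341
n=5: y≈10.204341, sp=2, e=sp−y≈-8.204341; I≈-3.934903, D=e−e_prev≈-14.235028; u=2·(-8.204341)+3/4·(-3.934903)+1/4·(-14.235028)≈-22.918616; next y=4/5·10.204341+3/4·(-22.918616)≈-9.025489
n=6: y≈-9.025489, sp=2, e=sp−y≈11.025489; I≈7.090586, D=e−e_prev≈19.229830; u=2·11.025489+3/4·7.090586+1/4·19.229830≈32.176375; next y=4/5·(-9.025489)+3/4·32.176375≈16.911890
n=7: y≈16.911890, sp=2, e=sp−y≈-14.911890; I≈-7.821304, D=e−e_prev≈-25.937379; u=2·(-14.911890)+3/4·(-7.821304)+1/4·(-25.937379)≈-42.174103; next y=4/5·16.911890+3/4·(-42.174103)≈-18.101065
n=8: y≈-18.101065, sp=2, e=sp−y≈20.101065; I≈12.279761, D=e−e_prev≈35.012956; u=2·20.101065+3/4·12.279761+1/4·35.012956≈58.165191; next y=4/5·(-18.101065)+3/4·58.165191≈29.143041
n=9: y≈29.143041, sp=2, e=sp−y≈-27.143041; I≈-14.863279, D=e−e_prev≈-47.244106; u=2·(-27.143041)+3/4·(-14.863279)+1/4·(-47.244106)≈-77.244567; next y=4/5·29.143041+3/4·(-77.244567)≈-34.618993
n=10: y≈-34.618993, sp=2, e=sp−y≈36.618993; I≈21.755714, D=e−e_prev≈63.762034; u=2·36.618993+3/4·21.755714+1/4·63.762034≈105.495280; next y=4/5·(-34.618993)+3/4·105.495280≈51.426265

0 2 6.000 0.000
1 2 -6.500 4.500
2 2 10.075 -1.275
3 2 -12.346 6.536
4 2 17.905 -4.031
5 2 -22.919 10.204
6 2 32.176 -9.025
7 2 -42.174 16.912
8 2 58.165 -18.101
9 2 -77.245 29.143
10 2 105.495 -34.619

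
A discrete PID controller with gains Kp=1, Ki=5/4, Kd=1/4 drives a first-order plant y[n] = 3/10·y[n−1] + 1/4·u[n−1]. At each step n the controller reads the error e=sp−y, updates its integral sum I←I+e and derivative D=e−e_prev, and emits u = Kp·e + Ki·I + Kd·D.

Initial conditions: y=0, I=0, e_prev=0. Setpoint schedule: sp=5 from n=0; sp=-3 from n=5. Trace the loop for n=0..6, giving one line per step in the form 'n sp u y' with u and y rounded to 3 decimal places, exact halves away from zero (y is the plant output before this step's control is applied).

0 5 12.500 0.000
1 5 9.688 3.125
2 5 12.227 3.359
3 5 12.573 4.064
4 5 13.173 4.363
5 -3 -6.554 4.602
6 -3 -1.847 -0.258

(exact arithmetic carried between steps; '≈' marks a value shown rounded to 6 d.p. or computed from one; I and e_prev carry over from the previous line; the table rounds u and y to 3 d.p., halves away from zero)
n=0: y=0, sp=5, e=sp−y=5; I=5, D=e−e_prev=5; u=1·5+5/4·5+1/4·5=12.5; next y=3/10·0+1/4·12.5=3.125
n=1: y=3.125, sp=5, e=sp−y=1.875; I=6.875, D=e−e_prev=-3.125; u=1·1.875+5/4·6.875+1/4·(-3.125)=9.6875; next y=3/10·3.125+1/4·9.6875=3.359375
n=2: y=3.359375, sp=5, e=sp−y=1.640625; I=8.515625, D=e−e_prev=-0.234375; u=1·1.640625+5/4·8.515625+1/4·(-0.234375)≈12.226563; next y=3/10·3.359375+1/4·12.226563≈4.064453
n=3: y≈4.064453, sp=5, e=sp−y≈0.935547; I≈9.451172, D=e−e_prev≈-0.705078; u=1·0.935547+5/4·9.451172+1/4·(-0.705078)≈12.573242; next y=3/10·4.064453+1/4·12.573242≈4.362646
n=4: y≈4.362646, sp=5, e=sp−y≈0.637354; I≈10.088525, D=e−e_prev≈-0.298193; u=1·0.637354+5/4·10.088525+1/4·(-0.298193)≈13.173462; next y=3/10·4.362646+1/4·13.173462≈4.602159
n=5: y≈4.602159, sp=-3, e=sp−y≈-7.602159; I≈2.486366, D=e−e_prev≈-8.239513; u=1·(-7.602159)+5/4·2.486366+1/4·(-8.239513)≈-6.554080; next y=3/10·4.602159+1/4·(-6.554080)≈-0.257872
n=6: y≈-0.257872, sp=-3, e=sp−y≈-2.742128; I≈-0.255762, D=e−e_prev≈4.860032; u=1·(-2.742128)+5/4·(-0.255762)+1/4·4.860032≈-1.846822; next y=3/10·(-0.257872)+1/4·(-1.846822)≈-0.539067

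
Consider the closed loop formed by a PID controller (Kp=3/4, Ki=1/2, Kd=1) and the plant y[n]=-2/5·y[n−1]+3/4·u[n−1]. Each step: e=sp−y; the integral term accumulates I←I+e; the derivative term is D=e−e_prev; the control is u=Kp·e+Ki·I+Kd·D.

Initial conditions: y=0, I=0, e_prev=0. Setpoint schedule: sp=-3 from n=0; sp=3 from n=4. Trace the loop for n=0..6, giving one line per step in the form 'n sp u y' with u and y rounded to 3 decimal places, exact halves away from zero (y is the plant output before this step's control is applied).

0 -3 -6.750 0.000
1 -3 6.141 -5.063
2 -3 -24.200 6.630
3 -3 44.401 -20.802
4 3 -101.084 41.622
5 3 237.716 -92.461
6 3 -541.035 215.272

(exact arithmetic carried between steps; '≈' marks a value shown rounded to 6 d.p. or computed from one; I and e_prev carry over from the previous line; the table rounds u and y to 3 d.p., halves away from zero)
n=0: y=0, sp=-3, e=sp−y=-3; I=-3, D=e−e_prev=-3; u=3/4·(-3)+1/2·(-3)+1·(-3)=-6.75; next y=-2/5·0+3/4·(-6.75)=-5.0625
n=1: y=-5.0625, sp=-3, e=sp−y=2.0625; I=-0.9375, D=e−e_prev=5.0625; u=3/4·2.0625+1/2·(-0.9375)+1·5.0625=6.140625; next y=-2/5·(-5.0625)+3/4·6.140625≈6.630469
n=2: y≈6.630469, sp=-3, e=sp−y≈-9.630469; I≈-10.567969, D=e−e_prev≈-11.692969; u=3/4·(-9.630469)+1/2·(-10.567969)+1·(-11.692969)≈-24.199805; next y=-2/5·6.630469+3/4·(-24.199805)≈-20.802041
n=3: y≈-20.802041, sp=-3, e=sp−y≈17.802041; I≈7.234072, D=e−e_prev≈27.432510; u=3/4·17.802041+1/2·7.234072+1·27.432510≈44.401077; next y=-2/5·(-20.802041)+3/4·44.401077≈41.621624
n=4: y≈41.621624, sp=3, e=sp−y≈-38.621624; I≈-31.387552, D=e−e_prev≈-56.423665; u=3/4·(-38.621624)+1/2·(-31.387552)+1·(-56.423665)≈-101.083659; next y=-2/5·41.621624+3/4·(-101.083659)≈-92.461394
n=5: y≈-92.461394, sp=3, e=sp−y≈95.461394; I≈64.073842, D=e−e_prev≈134.083017; u=3/4·95.461394+1/2·64.073842+1·134.083017≈237.715984; next y=-2/5·(-92.461394)+3/4·237.715984≈215.271545
n=6: y≈215.271545, sp=3, e=sp−y≈-212.271545; I≈-148.197703, D=e−e_prev≈-307.732939; u=3/4·(-212.271545)+1/2·(-148.197703)+1·(-307.732939)≈-541.035449; next y=-2/5·215.271545+3/4·(-541.035449)≈-491.885205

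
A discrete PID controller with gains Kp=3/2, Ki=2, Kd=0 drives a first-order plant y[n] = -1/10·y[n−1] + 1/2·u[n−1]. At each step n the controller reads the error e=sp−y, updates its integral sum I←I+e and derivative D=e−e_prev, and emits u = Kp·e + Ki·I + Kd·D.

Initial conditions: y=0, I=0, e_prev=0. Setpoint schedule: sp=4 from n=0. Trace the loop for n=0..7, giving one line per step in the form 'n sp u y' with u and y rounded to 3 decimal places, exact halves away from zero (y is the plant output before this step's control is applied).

(exact arithmetic carried between steps; '≈' marks a value shown rounded to 6 d.p. or computed from one; I and e_prev carry over from the previous line; the table rounds u and y to 3 d.p., halves away from zero)
n=0: y=0, sp=4, e=sp−y=4; I=4, D=e−e_prev=4; u=3/2·4+2·4+0·4=14; next y=-1/10·0+1/2·14=7
n=1: y=7, sp=4, e=sp−y=-3; I=1, D=e−e_prev=-7; u=3/2·(-3)+2·1+0·(-7)=-2.5; next y=-1/10·7+1/2·(-2.5)=-1.95
n=2: y=-1.95, sp=4, e=sp−y=5.95; I=6.95, D=e−e_prev=8.95; u=3/2·5.95+2·6.95+0·8.95=22.825; next y=-1/10·(-1.95)+1/2·22.825=11.6075
n=3: y=11.6075, sp=4, e=sp−y=-7.6075; I=-0.6575, D=e−e_prev=-13.5575; u=3/2·(-7.6075)+2·(-0.6575)+0·(-13.5575)=-12.72625; next y=-1/10·11.6075+1/2·(-12.72625)=-7.523875
n=4: y=-7.523875, sp=4, e=sp−y=11.523875; I=10.866375, D=e−e_prev=19.131375; u=3/2·11.523875+2·10.866375+0·19.131375≈39.018563; next y=-1/10·(-7.523875)+1/2·39.018563≈20.261669
n=5: y≈20.261669, sp=4, e=sp−y≈-16.261669; I≈-5.395294, D=e−e_prev≈-27.785544; u=3/2·(-16.261669)+2·(-5.395294)+0·(-27.785544)≈-35.183091; next y=-1/10·20.261669+1/2·(-35.183091)≈-19.617712
n=6: y≈-19.617712, sp=4, e=sp−y≈23.617712; I≈18.222418, D=e−e_prev≈39.879381; u=3/2·23.617712+2·18.222418+0·39.879381≈71.871405; next y=-1/10·(-19.617712)+1/2·71.871405≈37.897474
n=7: y≈37.897474, sp=4, e=sp−y≈-33.897474; I≈-15.675055, D=e−e_prev≈-57.515186; u=3/2·(-33.897474)+2·(-15.675055)+0·(-57.515186)≈-82.196321; next y=-1/10·37.897474+1/2·(-82.196321)≈-44.887908

0 4 14.000 0.000
1 4 -2.500 7.000
2 4 22.825 -1.950
3 4 -12.726 11.608
4 4 39.019 -7.524
5 4 -35.183 20.262
6 4 71.871 -19.618
7 4 -82.196 37.897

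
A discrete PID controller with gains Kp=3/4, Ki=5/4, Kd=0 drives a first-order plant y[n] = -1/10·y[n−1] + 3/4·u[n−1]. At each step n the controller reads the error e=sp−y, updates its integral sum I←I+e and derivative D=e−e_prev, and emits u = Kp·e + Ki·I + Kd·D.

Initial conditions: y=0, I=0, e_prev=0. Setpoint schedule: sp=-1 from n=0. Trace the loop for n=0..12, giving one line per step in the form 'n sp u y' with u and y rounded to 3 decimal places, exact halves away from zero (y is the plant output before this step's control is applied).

(exact arithmetic carried between steps; '≈' marks a value shown rounded to 6 d.p. or computed from one; I and e_prev carry over from the previous line; the table rounds u and y to 3 d.p., halves away from zero)
n=0: y=0, sp=-1, e=sp−y=-1; I=-1, D=e−e_prev=-1; u=3/4·(-1)+5/4·(-1)+0·(-1)=-2; next y=-1/10·0+3/4·(-2)=-1.5
n=1: y=-1.5, sp=-1, e=sp−y=0.5; I=-0.5, D=e−e_prev=1.5; u=3/4·0.5+5/4·(-0.5)+0·1.5=-0.25; next y=-1/10·(-1.5)+3/4·(-0.25)=-0.0375
n=2: y=-0.0375, sp=-1, e=sp−y=-0.9625; I=-1.4625, D=e−e_prev=-1.4625; u=3/4·(-0.9625)+5/4·(-1.4625)+0·(-1.4625)=-2.55; next y=-1/10·(-0.0375)+3/4·(-2.55)=-1.90875
n=3: y=-1.90875, sp=-1, e=sp−y=0.90875; I=-0.55375, D=e−e_prev=1.87125; u=3/4·0.90875+5/4·(-0.55375)+0·1.87125=-0.010625; next y=-1/10·(-1.90875)+3/4·(-0.010625)≈0.182906
n=4: y≈0.182906, sp=-1, e=sp−y≈-1.182906; I≈-1.736656, D=e−e_prev≈-2.091656; u=3/4·(-1.182906)+5/4·(-1.736656)+0·(-2.091656)≈-3.058; next y=-1/10·0.182906+3/4·(-3.058)≈-2.311791
n=5: y≈-2.311791, sp=-1, e=sp−y≈1.311791; I≈-0.424866, D=e−e_prev≈2.494697; u=3/4·1.311791+5/4·(-0.424866)+0·2.494697≈0.452761; next y=-1/10·(-2.311791)+3/4·0.452761≈0.570750
n=6: y≈0.570750, sp=-1, e=sp−y≈-1.570750; I≈-1.995615, D=e−e_prev≈-2.882540; u=3/4·(-1.570750)+5/4·(-1.995615)+0·(-2.882540)≈-3.672582; next y=-1/10·0.570750+3/4·(-3.672582)≈-2.811511
n=7: y≈-2.811511, sp=-1, e=sp−y≈1.811511; I≈-0.184104, D=e−e_prev≈3.382261; u=3/4·1.811511+5/4·(-0.184104)+0·3.382261≈1.128503; next y=-1/10·(-2.811511)+3/4·1.128503≈1.127528
n=8: y≈1.127528, sp=-1, e=sp−y≈-2.127528; I≈-2.311633, D=e−e_prev≈-3.939040; u=3/4·(-2.127528)+5/4·(-2.311633)+0·(-3.939040)≈-4.485187; next y=-1/10·1.127528+3/4·(-4.485187)≈-3.476643
n=9: y≈-3.476643, sp=-1, e=sp−y≈2.476643; I≈0.165011, D=e−e_prev≈4.604172; u=3/4·2.476643+5/4·0.165011+0·4.604172≈2.063746; next y=-1/10·(-3.476643)+3/4·2.063746≈1.895473
n=10: y≈1.895473, sp=-1, e=sp−y≈-2.895473; I≈-2.730463, D=e−e_prev≈-5.372117; u=3/4·(-2.895473)+5/4·(-2.730463)+0·(-5.372117)≈-5.584684; next y=-1/10·1.895473+3/4·(-5.584684)≈-4.378060
n=11: y≈-4.378060, sp=-1, e=sp−y≈3.378060; I≈0.647597, D=e−e_prev≈6.273534; u=3/4·3.378060+5/4·0.647597+0·6.273534≈3.343042; next y=-1/10·(-4.378060)+3/4·3.343042≈2.945087
n=12: y≈2.945087, sp=-1, e=sp−y≈-3.945087; I≈-3.297490, D=e−e_prev≈-7.323147; u=3/4·(-3.945087)+5/4·(-3.297490)+0·(-7.323147)≈-7.080678; next y=-1/10·2.945087+3/4·(-7.080678)≈-5.605017

0 -1 -2.000 0.000
1 -1 -0.250 -1.500
2 -1 -2.550 -0.038
3 -1 -0.011 -1.909
4 -1 -3.058 0.183
5 -1 0.453 -2.312
6 -1 -3.673 0.571
7 -1 1.129 -2.812
8 -1 -4.485 1.128
9 -1 2.064 -3.477
10 -1 -5.585 1.895
11 -1 3.343 -4.378
12 -1 -7.081 2.945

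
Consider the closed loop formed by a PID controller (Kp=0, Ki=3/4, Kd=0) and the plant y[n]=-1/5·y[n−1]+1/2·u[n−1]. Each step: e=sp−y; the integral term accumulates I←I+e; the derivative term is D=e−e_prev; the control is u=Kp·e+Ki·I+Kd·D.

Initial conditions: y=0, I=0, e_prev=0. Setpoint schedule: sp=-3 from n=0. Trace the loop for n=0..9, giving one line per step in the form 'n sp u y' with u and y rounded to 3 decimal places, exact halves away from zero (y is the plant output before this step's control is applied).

(exact arithmetic carried between steps; '≈' marks a value shown rounded to 6 d.p. or computed from one; I and e_prev carry over from the previous line; the table rounds u and y to 3 d.p., halves away from zero)
n=0: y=0, sp=-3, e=sp−y=-3; I=-3, D=e−e_prev=-3; u=0·(-3)+3/4·(-3)+0·(-3)=-2.25; next y=-1/5·0+1/2·(-2.25)=-1.125
n=1: y=-1.125, sp=-3, e=sp−y=-1.875; I=-4.875, D=e−e_prev=1.125; u=0·(-1.875)+3/4·(-4.875)+0·1.125=-3.65625; next y=-1/5·(-1.125)+1/2·(-3.65625)=-1.603125
n=2: y=-1.603125, sp=-3, e=sp−y=-1.396875; I=-6.271875, D=e−e_prev=0.478125; u=0·(-1.396875)+3/4·(-6.271875)+0·0.478125≈-4.703906; next y=-1/5·(-1.603125)+1/2·(-4.703906)≈-2.031328
n=3: y≈-2.031328, sp=-3, e=sp−y≈-0.968672; I≈-7.240547, D=e−e_prev≈0.428203; u=0·(-0.968672)+3/4·(-7.240547)+0·0.428203≈-5.430410; next y=-1/5·(-2.031328)+1/2·(-5.430410)≈-2.308939
n=4: y≈-2.308939, sp=-3, e=sp−y≈-0.691061; I≈-7.931607, D=e−e_prev≈0.277611; u=0·(-0.691061)+3/4·(-7.931607)+0·0.277611≈-5.948706; next y=-1/5·(-2.308939)+1/2·(-5.948706)≈-2.512565
n=5: y≈-2.512565, sp=-3, e=sp−y≈-0.487435; I≈-8.419043, D=e−e_prev≈0.203625; u=0·(-0.487435)+3/4·(-8.419043)+0·0.203625≈-6.314282; next y=-1/5·(-2.512565)+1/2·(-6.314282)≈-2.654628
n=6: y≈-2.654628, sp=-3, e=sp−y≈-0.345372; I≈-8.764415, D=e−e_prev≈0.142063; u=0·(-0.345372)+3/4·(-8.764415)+0·0.142063≈-6.573311; next y=-1/5·(-2.654628)+1/2·(-6.573311)≈-2.755730
n=7: y≈-2.755730, sp=-3, e=sp−y≈-0.244270; I≈-9.008685, D=e−e_prev≈0.101102; u=0·(-0.244270)+3/4·(-9.008685)+0·0.101102≈-6.756514; next y=-1/5·(-2.755730)+1/2·(-6.756514)≈-2.827111
n=8: y≈-2.827111, sp=-3, e=sp−y≈-0.172889; I≈-9.181574, D=e−e_prev≈0.071381; u=0·(-0.172889)+3/4·(-9.181574)+0·0.071381≈-6.886180; next y=-1/5·(-2.827111)+1/2·(-6.886180)≈-2.877668
n=9: y≈-2.877668, sp=-3, e=sp−y≈-0.122332; I≈-9.303906, D=e−e_prev≈0.050557; u=0·(-0.122332)+3/4·(-9.303906)+0·0.050557≈-6.977929; next y=-1/5·(-2.877668)+1/2·(-6.977929)≈-2.913431

0 -3 -2.250 0.000
1 -3 -3.656 -1.125
2 -3 -4.704 -1.603
3 -3 -5.430 -2.031
4 -3 -5.949 -2.309
5 -3 -6.314 -2.513
6 -3 -6.573 -2.655
7 -3 -6.757 -2.756
8 -3 -6.886 -2.827
9 -3 -6.978 -2.878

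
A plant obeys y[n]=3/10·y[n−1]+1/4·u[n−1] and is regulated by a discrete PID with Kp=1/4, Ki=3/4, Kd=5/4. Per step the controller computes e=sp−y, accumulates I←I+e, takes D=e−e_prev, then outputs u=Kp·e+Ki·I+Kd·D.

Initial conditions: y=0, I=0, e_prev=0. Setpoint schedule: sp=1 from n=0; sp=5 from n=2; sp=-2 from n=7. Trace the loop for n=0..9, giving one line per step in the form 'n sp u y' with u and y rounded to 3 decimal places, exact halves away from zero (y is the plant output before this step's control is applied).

0 1 2.250 0.000
1 1 0.484 0.563
2 5 11.129 0.290
3 5 3.517 2.869
4 5 10.880 1.740
5 5 8.534 3.242
6 5 12.036 3.106
7 -2 -4.342 3.941
8 -2 9.645 0.097
9 -2 -2.005 2.440

(exact arithmetic carried between steps; '≈' marks a value shown rounded to 6 d.p. or computed from one; I and e_prev carry over from the previous line; the table rounds u and y to 3 d.p., halves away from zero)
n=0: y=0, sp=1, e=sp−y=1; I=1, D=e−e_prev=1; u=1/4·1+3/4·1+5/4·1=2.25; next y=3/10·0+1/4·2.25=0.5625
n=1: y=0.5625, sp=1, e=sp−y=0.4375; I=1.4375, D=e−e_prev=-0.5625; u=1/4·0.4375+3/4·1.4375+5/4·(-0.5625)=0.484375; next y=3/10·0.5625+1/4·0.484375≈0.289844
n=2: y≈0.289844, sp=5, e=sp−y≈4.710156; I≈6.147656, D=e−e_prev≈4.272656; u=1/4·4.710156+3/4·6.147656+5/4·4.272656≈11.129102; next y=3/10·0.289844+1/4·11.129102≈2.869229
n=3: y≈2.869229, sp=5, e=sp−y≈2.130771; I≈8.278428, D=e−e_prev≈-2.579385; u=1/4·2.130771+3/4·8.278428+5/4·(-2.579385)≈3.517283; next y=3/10·2.869229+1/4·3.517283≈1.740089
n=4: y≈1.740089, sp=5, e=sp−y≈3.259911; I≈11.538339, D=e−e_prev≈1.129139; u=1/4·3.259911+3/4·11.538339+5/4·1.129139≈10.880156; next y=3/10·1.740089+1/4·10.880156≈3.242066
n=5: y≈3.242066, sp=5, e=sp−y≈1.757934; I≈13.296273, D=e−e_prev≈-1.501976; u=1/4·1.757934+3/4·13.296273+5/4·(-1.501976)≈8.534218; next y=3/10·3.242066+1/4·8.534218≈3.106174
n=6: y≈3.106174, sp=5, e=sp−y≈1.893826; I≈15.190099, D=e−e_prev≈0.135892; u=1/4·1.893826+3/4·15.190099+5/4·0.135892≈12.035895; next y=3/10·3.106174+1/4·12.035895≈3.940826
n=7: y≈3.940826, sp=-2, e=sp−y≈-5.940826; I≈9.249273, D=e−e_prev≈-7.834652; u=1/4·(-5.940826)+3/4·9.249273+5/4·(-7.834652)≈-4.341567; next y=3/10·3.940826+1/4·(-4.341567)≈0.096856
n=8: y≈0.096856, sp=-2, e=sp−y≈-2.096856; I≈7.152417, D=e−e_prev≈3.843970; u=1/4·(-2.096856)+3/4·7.152417+5/4·3.843970≈9.645061; next y=3/10·0.096856+1/4·9.645061≈2.440322
n=9: y≈2.440322, sp=-2, e=sp−y≈-4.440322; I≈2.712095, D=e−e_prev≈-2.343466; u=1/4·(-4.440322)+3/4·2.712095+5/4·(-2.343466)≈-2.005342; next y=3/10·2.440322+1/4·(-2.005342)≈0.230761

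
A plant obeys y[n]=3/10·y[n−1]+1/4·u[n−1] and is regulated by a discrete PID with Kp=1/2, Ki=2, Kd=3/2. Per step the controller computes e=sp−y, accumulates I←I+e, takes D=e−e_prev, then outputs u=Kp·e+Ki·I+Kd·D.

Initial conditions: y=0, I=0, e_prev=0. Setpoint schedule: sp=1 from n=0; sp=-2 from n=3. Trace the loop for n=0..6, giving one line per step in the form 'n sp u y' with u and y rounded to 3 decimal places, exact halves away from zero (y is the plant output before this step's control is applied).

0 1 4.000 0.000
1 1 0.500 1.000
2 1 4.300 0.425
3 -2 -10.523 1.203
4 -2 2.628 -2.270
5 -2 -11.024 -0.024
6 -2 -0.650 -2.763

(exact arithmetic carried between steps; '≈' marks a value shown rounded to 6 d.p. or computed from one; I and e_prev carry over from the previous line; the table rounds u and y to 3 d.p., halves away from zero)
n=0: y=0, sp=1, e=sp−y=1; I=1, D=e−e_prev=1; u=1/2·1+2·1+3/2·1=4; next y=3/10·0+1/4·4=1
n=1: y=1, sp=1, e=sp−y=0; I=1, D=e−e_prev=-1; u=1/2·0+2·1+3/2·(-1)=0.5; next y=3/10·1+1/4·0.5=0.425
n=2: y=0.425, sp=1, e=sp−y=0.575; I=1.575, D=e−e_prev=0.575; u=1/2·0.575+2·1.575+3/2·0.575=4.3; next y=3/10·0.425+1/4·4.3=1.2025
n=3: y=1.2025, sp=-2, e=sp−y=-3.2025; I=-1.6275, D=e−e_prev=-3.7775; u=1/2·(-3.2025)+2·(-1.6275)+3/2·(-3.7775)=-10.5225; next y=3/10·1.2025+1/4·(-10.5225)=-2.269875
n=4: y=-2.269875, sp=-2, e=sp−y=0.269875; I=-1.357625, D=e−e_prev=3.472375; u=1/2·0.269875+2·(-1.357625)+3/2·3.472375=2.62825; next y=3/10·(-2.269875)+1/4·2.62825=-0.0239
n=5: y=-0.0239, sp=-2, e=sp−y=-1.9761; I=-3.333725, D=e−e_prev=-2.245975; u=1/2·(-1.9761)+2·(-3.333725)+3/2·(-2.245975)≈-11.024463; next y=3/10·(-0.0239)+1/4·(-11.024463)≈-2.763286
n=6: y≈-2.763286, sp=-2, e=sp−y≈0.763286; I≈-2.570439, D=e−e_prev≈2.739386; u=1/2·0.763286+2·(-2.570439)+3/2·2.739386≈-0.650158; next y=3/10·(-2.763286)+1/4·(-0.650158)≈-0.991525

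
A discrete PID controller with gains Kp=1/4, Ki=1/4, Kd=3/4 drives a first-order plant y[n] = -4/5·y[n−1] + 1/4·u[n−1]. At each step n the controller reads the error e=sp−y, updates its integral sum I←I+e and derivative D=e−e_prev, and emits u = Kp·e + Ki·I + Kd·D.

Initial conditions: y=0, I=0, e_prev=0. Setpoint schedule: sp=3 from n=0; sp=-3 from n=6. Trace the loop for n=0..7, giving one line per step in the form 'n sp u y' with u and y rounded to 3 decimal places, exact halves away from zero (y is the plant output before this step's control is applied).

0 3 3.750 0.000
1 3 1.078 0.938
2 3 4.069 -0.480
3 3 1.523 1.402
4 3 6.012 -0.741
5 3 1.796 2.096
6 -3 0.803 -1.228
7 -3 -0.645 1.183

(exact arithmetic carried between steps; '≈' marks a value shown rounded to 6 d.p. or computed from one; I and e_prev carry over from the previous line; the table rounds u and y to 3 d.p., halves away from zero)
n=0: y=0, sp=3, e=sp−y=3; I=3, D=e−e_prev=3; u=1/4·3+1/4·3+3/4·3=3.75; next y=-4/5·0+1/4·3.75=0.9375
n=1: y=0.9375, sp=3, e=sp−y=2.0625; I=5.0625, D=e−e_prev=-0.9375; u=1/4·2.0625+1/4·5.0625+3/4·(-0.9375)=1.078125; next y=-4/5·0.9375+1/4·1.078125≈-0.480469
n=2: y≈-0.480469, sp=3, e=sp−y≈3.480469; I≈8.542969, D=e−e_prev≈1.417969; u=1/4·3.480469+1/4·8.542969+3/4·1.417969≈4.069336; next y=-4/5·(-0.480469)+1/4·4.069336≈1.401709
n=3: y≈1.401709, sp=3, e=sp−y≈1.598291; I≈10.141260, D=e−e_prev≈-1.882178; u=1/4·1.598291+1/4·10.141260+3/4·(-1.882178)≈1.523254; next y=-4/5·1.401709+1/4·1.523254≈-0.740554
n=4: y≈-0.740554, sp=3, e=sp−y≈3.740554; I≈13.881813, D=e−e_prev≈2.142263; u=1/4·3.740554+1/4·13.881813+3/4·2.142263≈6.012289; next y=-4/5·(-0.740554)+1/4·6.012289≈2.095515
n=5: y≈2.095515, sp=3, e=sp−y≈0.904485; I≈14.786298, D=e−e_prev≈-2.836069; u=1/4·0.904485+1/4·14.786298+3/4·(-2.836069)≈1.795644; next y=-4/5·2.095515+1/4·1.795644≈-1.227501
n=6: y≈-1.227501, sp=-3, e=sp−y≈-1.772499; I≈13.013799, D=e−e_prev≈-2.676984; u=1/4·(-1.772499)+1/4·13.013799+3/4·(-2.676984)≈0.802587; next y=-4/5·(-1.227501)+1/4·0.802587≈1.182648
n=7: y≈1.182648, sp=-3, e=sp−y≈-4.182648; I≈8.831152, D=e−e_prev≈-2.410148; u=1/4·(-4.182648)+1/4·8.831152+3/4·(-2.410148)≈-0.645485; next y=-4/5·1.182648+1/4·(-0.645485)≈-1.107489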